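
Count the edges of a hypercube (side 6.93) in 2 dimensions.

The 2-cube has n·2^(n-1) = 2·2^1 = 2·2 = 4 edges.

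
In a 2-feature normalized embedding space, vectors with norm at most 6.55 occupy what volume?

V_2(6.55) = π^(2/2) · (6.55)^2 / Γ(2/2 + 1) ≈ 134.782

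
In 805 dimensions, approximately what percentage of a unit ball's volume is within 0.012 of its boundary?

1 - (1-0.012)^805 ≈ 0.99994 ≈ 99.9940%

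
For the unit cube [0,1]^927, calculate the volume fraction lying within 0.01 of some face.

Shell fraction = 1 - (1-0.02)^927 ≈ 0.9999999926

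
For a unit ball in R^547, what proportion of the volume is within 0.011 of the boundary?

Shell fraction = 1 - (1-0.011)^547 ≈ 0.997643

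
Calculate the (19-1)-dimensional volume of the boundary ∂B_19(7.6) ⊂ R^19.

|∂B_19(7.6)| ≈ 6.33848e+15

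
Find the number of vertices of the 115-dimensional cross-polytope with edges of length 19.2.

The vertices are ±e_1, ..., ±e_115, so there are 2·115 = 230.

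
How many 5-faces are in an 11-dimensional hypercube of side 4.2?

Number of 5-faces = C(11,5) · 2^(11-5) = 462 · 64 = 29568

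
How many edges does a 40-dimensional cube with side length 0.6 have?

An n-cube has n·2^(n-1) edges. With n = 40: 40·549755813888 = 21990232555520.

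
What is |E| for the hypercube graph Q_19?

Each of the 2^19 = 524288 vertices has degree 19; total edges = 19·2^19/2 = 4980736.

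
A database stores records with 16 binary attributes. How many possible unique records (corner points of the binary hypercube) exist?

Number of vertices = 2^16 = 65536.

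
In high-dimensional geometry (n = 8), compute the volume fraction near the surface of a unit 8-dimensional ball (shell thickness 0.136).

1 - (1-0.136)^8 ≈ 0.689465 ≈ 68.95%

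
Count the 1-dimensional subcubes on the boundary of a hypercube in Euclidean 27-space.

f_1(27-cube) = (27 choose 1) · 2^26 = 1811939328.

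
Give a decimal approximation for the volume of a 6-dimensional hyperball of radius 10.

V_6(10) = π^(6/2) · (10)^6 / Γ(6/2 + 1) = 500000·π^3/3 ≈ 5.16771e+06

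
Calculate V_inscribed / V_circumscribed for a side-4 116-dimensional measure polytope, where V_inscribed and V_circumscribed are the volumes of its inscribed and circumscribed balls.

V_in / V_out = (r_in/r_out)^116 = (1/√116)^116 = 116^(-116/2) ≈ 1.82573e-120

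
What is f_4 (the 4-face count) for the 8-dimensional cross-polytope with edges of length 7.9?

f_4(8-orthoplex) = 2^5 · (8 choose 5) = 1792.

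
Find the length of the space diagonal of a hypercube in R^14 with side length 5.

The space diagonal of an n-cube of side s is s√n. Here 5·√14 ≈ 18.7083.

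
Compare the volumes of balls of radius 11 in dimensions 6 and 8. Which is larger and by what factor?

V_6(11) ≈ 9.15492e+06, V_8(11) ≈ 8.70021e+08. The 8-ball is larger by a factor of 95.03.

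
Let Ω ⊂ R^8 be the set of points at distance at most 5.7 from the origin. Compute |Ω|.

The n-ball volume is π^(n/2)·r^n/Γ(n/2+1). With n=8, r=5.7: V ≈ 4.52259e+06.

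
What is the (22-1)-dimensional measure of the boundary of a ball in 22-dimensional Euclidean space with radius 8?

S = n·V_n(r)/r = 22·V_22(8)/8 (volume-to-surface relation), giving 72057594037927936·π^11/14175 ≈ 1.49556e+18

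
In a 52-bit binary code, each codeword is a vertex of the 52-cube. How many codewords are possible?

Each vertex is a binary string of length 52, so there are 2^52 = 4503599627370496.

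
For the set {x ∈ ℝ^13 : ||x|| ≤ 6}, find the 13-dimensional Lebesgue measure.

The n-ball volume is π^(n/2)·r^n/Γ(n/2+1). With n=13, r=6: V = 61917364224·π^6/5005 ≈ 1.18934e+10.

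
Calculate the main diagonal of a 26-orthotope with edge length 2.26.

Diagonal = √26 · 2.26 ≈ 11.5238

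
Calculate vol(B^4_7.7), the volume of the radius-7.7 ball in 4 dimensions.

V_4(7.7) = π^(4/2) · (7.7)^4 / Γ(4/2 + 1) ≈ 17347.3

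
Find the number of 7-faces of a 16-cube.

An n-cube has C(n,k)·2^(n-k) k-faces. Here C(16,7)·2^9 = 11440·512 = 5857280.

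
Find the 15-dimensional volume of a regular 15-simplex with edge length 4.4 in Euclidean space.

V = (4.4^15 / 15!) · √((15+1) / 2^15) ≈ 7.57924e-05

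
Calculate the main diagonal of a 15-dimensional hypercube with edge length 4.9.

The space diagonal of an n-cube of side s is s√n. Here 4.9·√15 ≈ 18.9776.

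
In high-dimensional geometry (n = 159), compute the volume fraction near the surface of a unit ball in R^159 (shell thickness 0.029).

1 - (1-0.029)^159 ≈ 0.990713 ≈ 99.07%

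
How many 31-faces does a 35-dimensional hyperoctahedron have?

f_31(35-orthoplex) = 2^32 · (35 choose 32) = 28110560952320.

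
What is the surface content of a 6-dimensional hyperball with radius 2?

The surface area of an n-ball is 2π^(n/2) r^(n-1) / Γ(n/2). For n=6, r=2: 32·π^3 ≈ 992.201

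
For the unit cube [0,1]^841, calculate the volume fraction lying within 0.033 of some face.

1 - (1 - 2·0.033)^841 = 1 - 0.934^841 ≈ 1 - 1.153e-25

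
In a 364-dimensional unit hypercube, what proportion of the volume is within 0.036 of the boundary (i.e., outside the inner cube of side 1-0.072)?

Shell fraction = 1 - (1-0.072)^364 ≈ 1 - 1.54e-12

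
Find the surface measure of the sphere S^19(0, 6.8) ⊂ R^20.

S = n·V_n(r)/r = 20·V_20(6.8)/6.8 (volume-to-surface relation), giving 3.39184e+15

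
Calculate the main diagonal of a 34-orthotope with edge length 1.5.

The space diagonal of an n-cube of side s is s√n. Here 1.5·√34 ≈ 8.74643.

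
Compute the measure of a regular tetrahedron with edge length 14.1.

Volume = (√2/12) · 14.1³ = 330.363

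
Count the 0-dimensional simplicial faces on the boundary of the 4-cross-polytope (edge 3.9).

Number of 0-faces = 2^(0+1) · C(4,0+1) = 2 · 4 = 8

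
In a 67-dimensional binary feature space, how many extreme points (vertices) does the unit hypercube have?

The 67-cube has 2^67 = 147573952589676412928 vertices.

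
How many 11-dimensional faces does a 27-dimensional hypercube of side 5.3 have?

An n-cube has C(n,k)·2^(n-k) k-faces. Here C(27,11)·2^16 = 13037895·65536 = 854451486720.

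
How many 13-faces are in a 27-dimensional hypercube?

Choose 13 of 27 axes to span the face (C(27,13) = 20058300 ways), then fix each of the remaining 14 coordinates at one of its two extreme values (2^14 = 16384 ways): 20058300·16384 = 328635187200.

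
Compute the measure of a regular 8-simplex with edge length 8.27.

Volume = 8.27^8 · √(9/2^8) / 8! ≈ 101.748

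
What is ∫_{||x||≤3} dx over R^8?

Volume = π^{8/2}·(3)^8/Γ(5) = 2187·π^4/8 ≈ 26629.2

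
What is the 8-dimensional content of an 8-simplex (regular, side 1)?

V = (1^8 / 8!) · √((8+1) / 2^8) ≈ 4.6503e-06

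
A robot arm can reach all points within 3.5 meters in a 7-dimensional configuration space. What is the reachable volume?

The n-ball volume is π^(n/2)·r^n/Γ(n/2+1). With n=7, r=3.5: V = 117649·π^3/120 ≈ 30398.8.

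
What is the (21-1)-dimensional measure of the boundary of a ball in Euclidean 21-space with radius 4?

S_21(4) = 2·π^(21/2)·(4)^20 / Γ(21/2) = 2251799813685248·π^10/654729075 ≈ 3.22082e+11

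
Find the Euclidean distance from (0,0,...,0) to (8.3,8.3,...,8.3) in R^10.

Diagonal = √10 · 8.3 ≈ 26.2469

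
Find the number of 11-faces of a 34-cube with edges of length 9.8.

f_11(34-cube) = (34 choose 11) · 2^23 = 2399961958318080.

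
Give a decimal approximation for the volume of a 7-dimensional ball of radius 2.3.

The n-ball volume is π^(n/2)·r^n/Γ(n/2+1). With n=7, r=2.3: V ≈ 1608.7.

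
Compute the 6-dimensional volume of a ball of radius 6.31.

V_6(6.31) = π^(6/2) · (6.31)^6 / Γ(6/2 + 1) ≈ 326193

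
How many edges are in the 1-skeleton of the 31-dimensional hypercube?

Each of the 2^31 = 2147483648 vertices has degree 31; total edges = 31·2^31/2 = 33285996544.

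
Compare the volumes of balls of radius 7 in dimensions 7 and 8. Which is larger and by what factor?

V_7(7) ≈ 3.89105e+06, V_8(7) ≈ 2.33977e+07. The 8-ball is larger by a factor of 6.013.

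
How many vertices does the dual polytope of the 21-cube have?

The vertices are ±e_1, ..., ±e_21, so there are 2·21 = 42.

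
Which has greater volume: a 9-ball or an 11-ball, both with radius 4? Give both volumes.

V_9(4) ≈ 864684. V_11(4) ≈ 7.9025e+06. The 11-ball is larger.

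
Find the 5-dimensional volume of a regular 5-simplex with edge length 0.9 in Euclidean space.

V = (0.9^5 / 5!) · √((5+1) / 2^5) ≈ 0.00213075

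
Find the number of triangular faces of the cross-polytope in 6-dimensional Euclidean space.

f_2(6-orthoplex) = 2^3 · (6 choose 3) = 160.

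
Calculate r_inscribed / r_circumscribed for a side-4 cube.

Ratio = (s/2)/(s√3/2) = 3^(-1/2) ≈ 0.57735.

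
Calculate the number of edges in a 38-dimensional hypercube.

Each of the 2^38 = 274877906944 vertices has degree 38; total edges = 38·2^38/2 = 5222680231936.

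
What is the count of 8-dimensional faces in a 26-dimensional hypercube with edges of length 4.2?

Number of 8-faces = C(26,8) · 2^(26-8) = 1562275 · 262144 = 409541017600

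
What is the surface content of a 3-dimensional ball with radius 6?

|∂B_3(6)| = 4πr² = 4π·(6)² ≈ 452.389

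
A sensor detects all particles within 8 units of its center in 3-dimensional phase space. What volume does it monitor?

Volume = π^{3/2}·(8)^3/Γ(5/2) = 2048·π/3 ≈ 2144.66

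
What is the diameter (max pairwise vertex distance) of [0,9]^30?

The space diagonal of an n-cube of side s is s√n. Here 9·√30 ≈ 49.295.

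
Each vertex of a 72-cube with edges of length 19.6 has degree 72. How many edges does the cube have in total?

Number of 1-faces = C(72,1)·2^(72-1) = 72·2361183241434822606848 = 170005193383307227693056.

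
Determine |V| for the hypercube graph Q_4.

An n-cube has 2^n vertices; for n = 4 that is 2^4 = 16.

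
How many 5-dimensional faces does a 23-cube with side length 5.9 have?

Choose 5 of 23 axes to span the face (C(23,5) = 33649 ways), then fix each of the remaining 18 coordinates at one of its two extreme values (2^18 = 262144 ways): 33649·262144 = 8820883456.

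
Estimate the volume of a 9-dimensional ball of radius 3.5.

The n-ball volume is π^(n/2)·r^n/Γ(n/2+1). With n=9, r=3.5: V = 5764801·π^4/2160 ≈ 259974.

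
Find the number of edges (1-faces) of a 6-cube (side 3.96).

An n-cube has C(n,k)·2^(n-k) k-faces. Here C(6,1)·2^5 = 6·32 = 192.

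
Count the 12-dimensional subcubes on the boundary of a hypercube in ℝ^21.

Number of 12-faces = C(21,12) · 2^(21-12) = 293930 · 512 = 150492160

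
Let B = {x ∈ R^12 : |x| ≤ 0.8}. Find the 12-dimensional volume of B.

Volume = π^{12/2}·(0.8)^12/Γ(7) ≈ 0.0917586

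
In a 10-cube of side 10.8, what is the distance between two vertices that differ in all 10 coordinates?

Diagonal = √10 · 10.8 ≈ 34.1526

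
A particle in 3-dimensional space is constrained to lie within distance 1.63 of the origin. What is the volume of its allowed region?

Volume = π^{3/2}·(1.63)^3/Γ(5/2) ≈ 18.1406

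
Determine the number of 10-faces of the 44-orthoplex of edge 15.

f_10(44-orthoplex) = 2^11 · (44 choose 11) = 15706806542336.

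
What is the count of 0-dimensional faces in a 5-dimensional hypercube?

Choose 0 of 5 axes to span the face (C(5,0) = 1 way), then fix each of the remaining 5 coordinates at one of its two extreme values (2^5 = 32 ways): 1·32 = 32.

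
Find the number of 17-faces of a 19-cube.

Choose 17 of 19 axes to span the face (C(19,17) = 171 ways), then fix each of the remaining 2 coordinates at one of its two extreme values (2^2 = 4 ways): 171·4 = 684.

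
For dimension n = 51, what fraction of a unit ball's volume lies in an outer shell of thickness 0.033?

1 - (1-0.033)^51 ≈ 0.819387 ≈ 81.94%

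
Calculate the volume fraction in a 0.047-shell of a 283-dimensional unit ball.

Shell fraction = 1 - (1-0.047)^283 ≈ 0.9999987886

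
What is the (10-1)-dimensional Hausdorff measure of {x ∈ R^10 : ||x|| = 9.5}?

The surface area of an n-ball is 2π^(n/2) r^(n-1) / Γ(n/2). For n=10, r=9.5: 322687697779·π^5/6144 ≈ 1.60724e+10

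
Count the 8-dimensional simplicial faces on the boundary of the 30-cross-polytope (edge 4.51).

An n-cross-polytope has 2^(k+1)·C(n,k+1) k-faces. Here 2^9·C(30,9) = 512·14307150 = 7325260800.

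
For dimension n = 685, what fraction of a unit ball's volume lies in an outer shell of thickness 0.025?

1 - (1-0.025)^685 ≈ 0.9999999706 ≈ 99.999997%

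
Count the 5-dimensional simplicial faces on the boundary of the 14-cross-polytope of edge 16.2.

An n-cross-polytope has 2^(k+1)·C(n,k+1) k-faces. Here 2^6·C(14,6) = 64·3003 = 192192.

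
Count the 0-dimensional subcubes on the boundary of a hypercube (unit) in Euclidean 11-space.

Number of 0-faces = C(11,0) · 2^(11-0) = 1 · 2048 = 2048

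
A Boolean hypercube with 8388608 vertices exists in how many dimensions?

n = log_2(8388608) = 23.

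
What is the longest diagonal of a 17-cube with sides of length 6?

Diagonal = √17 · 6 ≈ 24.7386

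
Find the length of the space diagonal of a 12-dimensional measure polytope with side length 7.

||(7,7,...,7)|| = √(12)·7 ≈ 24.2487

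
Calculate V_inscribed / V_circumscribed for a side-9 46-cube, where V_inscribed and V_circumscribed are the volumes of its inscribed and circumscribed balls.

The radii are 9/2 and 9√46/2, so the volume ratio is (1/√46)^46 = 46^{-46/2} ≈ 5.70913e-39.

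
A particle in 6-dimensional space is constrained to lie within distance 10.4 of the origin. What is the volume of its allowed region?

V_6(10.4) = π^(6/2) · (10.4)^6 / Γ(6/2 + 1) ≈ 6.53881e+06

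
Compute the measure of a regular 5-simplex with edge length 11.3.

Volume = 11.3^5 · √(6/2^5) / 5! ≈ 664.832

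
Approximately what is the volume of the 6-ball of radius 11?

V_6(11) = π^(6/2) · (11)^6 / Γ(6/2 + 1) = 1771561·π^3/6 ≈ 9.15492e+06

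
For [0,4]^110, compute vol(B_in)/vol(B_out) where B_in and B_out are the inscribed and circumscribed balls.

V_in/V_out = n^(-n/2) = 110^(-110/2) ≈ 5.28935e-113.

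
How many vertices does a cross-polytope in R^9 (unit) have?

An n-cross-polytope has 2^(k+1)·C(n,k+1) k-faces. Here 2^1·C(9,1) = 2·9 = 18.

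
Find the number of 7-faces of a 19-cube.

Choose 7 of 19 axes to span the face (C(19,7) = 50388 ways), then fix each of the remaining 12 coordinates at one of its two extreme values (2^12 = 4096 ways): 50388·4096 = 206389248.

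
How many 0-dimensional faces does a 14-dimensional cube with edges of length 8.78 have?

Choose 0 of 14 axes to span the face (C(14,0) = 1 way), then fix each of the remaining 14 coordinates at one of its two extreme values (2^14 = 16384 ways): 1·16384 = 16384.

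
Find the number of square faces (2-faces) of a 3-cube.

Choose 2 of 3 axes to span the face (C(3,2) = 3 ways), then fix each of the remaining 1 coordinate at one of its two extreme values (2^1 = 2 ways): 3·2 = 6.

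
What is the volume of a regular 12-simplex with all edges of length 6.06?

Volume = 6.06^12 · √(13/2^12) / 12! ≈ 0.288487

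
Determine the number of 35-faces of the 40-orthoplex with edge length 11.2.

Each 35-face is the convex hull of 36 vertices, one chosen as ±e_i from each of 36 distinct axes: 2^36·C(40,36) = 6280272978903040.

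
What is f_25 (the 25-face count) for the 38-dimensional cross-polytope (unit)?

Each 25-face is the convex hull of 26 vertices, one chosen as ±e_i from each of 26 distinct axes: 2^26·C(38,26) = 181695581490511872.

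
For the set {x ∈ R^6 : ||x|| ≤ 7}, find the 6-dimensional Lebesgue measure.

V_6(7) = π^(6/2) · (7)^6 / Γ(6/2 + 1) = 117649·π^3/6 ≈ 607976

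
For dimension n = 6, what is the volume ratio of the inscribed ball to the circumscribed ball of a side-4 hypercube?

V_in/V_out = n^(-n/2) = 6^(-6/2) ≈ 0.00462963.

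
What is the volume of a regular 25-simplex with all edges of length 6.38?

Volume = 6.38^25 · √(26/2^25) / 25! ≈ 7.49002e-09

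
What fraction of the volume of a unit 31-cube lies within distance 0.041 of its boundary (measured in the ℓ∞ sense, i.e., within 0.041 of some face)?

1 - (1 - 2·0.041)^31 = 1 - 0.918^31 ≈ 0.929511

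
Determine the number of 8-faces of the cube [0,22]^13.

f_8(13-cube) = (13 choose 8) · 2^5 = 41184.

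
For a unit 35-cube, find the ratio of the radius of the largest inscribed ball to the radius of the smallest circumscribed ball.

r_in / r_out = (1/2) / (1√35/2) = 1/√35 ≈ 0.169031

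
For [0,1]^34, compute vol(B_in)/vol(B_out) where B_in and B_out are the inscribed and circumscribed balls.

V_in/V_out = n^(-n/2) = 34^(-34/2) ≈ 9.22271e-27.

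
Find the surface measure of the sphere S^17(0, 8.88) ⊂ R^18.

|∂B_18(8.88)| ≈ 1.96281e+16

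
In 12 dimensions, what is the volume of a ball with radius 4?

Volume = π^{12/2}·(4)^12/Γ(7) = 1048576·π^6/45 ≈ 2.2402e+07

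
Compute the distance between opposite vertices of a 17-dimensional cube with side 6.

The space diagonal of an n-cube of side s is s√n. Here 6·√17 ≈ 24.7386.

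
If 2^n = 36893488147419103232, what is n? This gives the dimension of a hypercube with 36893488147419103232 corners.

2^n = 36893488147419103232 ⇒ n = log_2(36893488147419103232) = 65.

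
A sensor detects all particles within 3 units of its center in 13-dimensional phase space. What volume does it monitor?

The n-ball volume is π^(n/2)·r^n/Γ(n/2+1). With n=13, r=3: V = 7558272·π^6/5005 ≈ 1.45184e+06.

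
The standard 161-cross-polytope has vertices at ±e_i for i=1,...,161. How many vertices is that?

An n-cross-polytope has 2n vertices; here n = 161, giving 322.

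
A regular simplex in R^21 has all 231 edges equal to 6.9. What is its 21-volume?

Volume = 6.9^21 · √(22/2^21) / 21! ≈ 2.61748e-05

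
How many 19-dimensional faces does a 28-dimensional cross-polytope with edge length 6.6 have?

An n-cross-polytope has 2^(k+1)·C(n,k+1) k-faces. Here 2^20·C(28,20) = 1048576·3108105 = 3259084308480.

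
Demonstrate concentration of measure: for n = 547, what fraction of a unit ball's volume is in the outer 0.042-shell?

1 - (1-0.042)^547 ≈ 1 - 6.411e-11 ≈ (100 - 6.41e-09)%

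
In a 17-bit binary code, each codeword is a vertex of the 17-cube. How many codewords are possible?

Each vertex is a binary string of length 17, so there are 2^17 = 131072.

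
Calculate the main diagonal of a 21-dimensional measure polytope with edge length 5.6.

||(5.6,5.6,...,5.6)|| = √(21)·5.6 ≈ 25.6624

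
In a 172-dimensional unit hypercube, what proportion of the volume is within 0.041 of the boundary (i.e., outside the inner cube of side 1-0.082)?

Shell fraction = 1 - (1-0.082)^172 ≈ 0.9999995936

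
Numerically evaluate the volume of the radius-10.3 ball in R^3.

Volume = π^{3/2}·(10.3)^3/Γ(5/2) ≈ 4577.2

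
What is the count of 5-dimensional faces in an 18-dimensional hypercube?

Number of 5-faces = C(18,5) · 2^(18-5) = 8568 · 8192 = 70189056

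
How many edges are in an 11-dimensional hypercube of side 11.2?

f_1(11-cube) = (11 choose 1) · 2^10 = 11264.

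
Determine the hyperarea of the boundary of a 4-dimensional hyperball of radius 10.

The surface area of an n-ball is 2π^(n/2) r^(n-1) / Γ(n/2). For n=4, r=10: 2000·π^2 ≈ 19739.2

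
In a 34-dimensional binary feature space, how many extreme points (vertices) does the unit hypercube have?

The 34-cube has 2^34 = 17179869184 vertices.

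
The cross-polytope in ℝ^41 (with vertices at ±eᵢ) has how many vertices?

The 41-dimensional cross-polytope has 2n = 2·41 = 82 vertices.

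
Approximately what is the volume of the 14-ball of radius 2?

V = 1024·π^7/315 ≈ 9818.35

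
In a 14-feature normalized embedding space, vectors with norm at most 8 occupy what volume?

The n-ball volume is π^(n/2)·r^n/Γ(n/2+1). With n=14, r=8: V = 274877906944·π^7/315 ≈ 2.63559e+12.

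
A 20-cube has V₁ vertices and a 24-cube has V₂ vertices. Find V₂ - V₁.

V₁ = 2^20 = 1048576. V₂ = 2^24 = 16777216. V₂ - V₁ = 15728640.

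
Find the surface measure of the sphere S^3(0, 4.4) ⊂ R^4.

The surface area of an n-ball is 2π^(n/2) r^(n-1) / Γ(n/2). For n=4, r=4.4: 1681.46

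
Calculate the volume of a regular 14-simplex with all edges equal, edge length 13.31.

Volume = 13.31^14 · √(15/2^14) / 14! ≈ 1900.73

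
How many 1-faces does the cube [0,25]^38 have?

Each of the 2^38 = 274877906944 vertices has degree 38; total edges = 38·2^38/2 = 5222680231936.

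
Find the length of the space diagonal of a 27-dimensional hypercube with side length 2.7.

||(2.7,2.7,...,2.7)|| = √(27)·2.7 ≈ 14.0296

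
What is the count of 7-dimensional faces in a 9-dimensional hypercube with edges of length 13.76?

Number of 7-faces = C(9,7) · 2^(9-7) = 36 · 4 = 144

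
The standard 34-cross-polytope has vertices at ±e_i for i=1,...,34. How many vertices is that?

An n-cross-polytope has 2n vertices; here n = 34, giving 68.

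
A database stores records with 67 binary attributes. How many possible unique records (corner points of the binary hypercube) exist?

The 67-cube has 2^67 = 147573952589676412928 vertices.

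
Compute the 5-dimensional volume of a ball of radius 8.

V = 262144·π^2/15 ≈ 172484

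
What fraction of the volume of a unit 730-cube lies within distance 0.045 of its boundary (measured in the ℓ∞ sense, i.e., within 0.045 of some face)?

The inner cube has side 1-2·0.045 = 0.91 and volume (0.91)^730 ≈ 1.26e-30, so the shell holds 1 - 1.26e-30 of the volume.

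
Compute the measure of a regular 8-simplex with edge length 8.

Volume = 8^8 · √(9/2^8) / 8! ≈ 78.019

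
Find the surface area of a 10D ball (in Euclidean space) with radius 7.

The surface area of an n-ball is 2π^(n/2) r^(n-1) / Γ(n/2). For n=10, r=7: 40353607·π^5/12 ≈ 1.02908e+09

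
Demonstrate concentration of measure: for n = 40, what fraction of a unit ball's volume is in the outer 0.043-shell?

1 - (1-0.043)^40 ≈ 0.827624 ≈ 82.76%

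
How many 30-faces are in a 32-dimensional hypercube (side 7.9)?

f_30(32-cube) = (32 choose 30) · 2^2 = 1984.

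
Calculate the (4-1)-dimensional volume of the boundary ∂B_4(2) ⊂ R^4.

The surface area of an n-ball is 2π^(n/2) r^(n-1) / Γ(n/2). For n=4, r=2: 16·π^2 ≈ 157.914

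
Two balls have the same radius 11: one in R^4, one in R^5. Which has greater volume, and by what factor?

V_4(11) ≈ 72250.4, V_5(11) ≈ 847738. The 5-ball is larger by a factor of 11.73.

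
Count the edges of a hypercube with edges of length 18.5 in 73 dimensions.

The 73-cube has n·2^(n-1) = 73·2^72 = 73·4722366482869645213696 = 344732753249484100599808 edges.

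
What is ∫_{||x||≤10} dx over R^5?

The n-ball volume is π^(n/2)·r^n/Γ(n/2+1). With n=5, r=10: V = 160000·π^2/3 ≈ 526379.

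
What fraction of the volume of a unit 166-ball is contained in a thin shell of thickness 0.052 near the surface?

V(inner)/V(outer) = ((1-0.052)/1)^166 ≈ 0.0001413, so the shell fraction is 0.999859.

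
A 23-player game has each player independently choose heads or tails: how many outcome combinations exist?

An n-cube has 2^n vertices; for n = 23 that is 2^23 = 8388608.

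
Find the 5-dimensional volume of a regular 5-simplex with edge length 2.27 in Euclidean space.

Volume = 2.27^5 · √(6/2^5) / 5! ≈ 0.217495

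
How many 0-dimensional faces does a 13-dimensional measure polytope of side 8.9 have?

Choose 0 of 13 axes to span the face (C(13,0) = 1 way), then fix each of the remaining 13 coordinates at one of its two extreme values (2^13 = 8192 ways): 1·8192 = 8192.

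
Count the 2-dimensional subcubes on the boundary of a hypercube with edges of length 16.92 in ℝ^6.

Choose 2 of 6 axes to span the face (C(6,2) = 15 ways), then fix each of the remaining 4 coordinates at one of its two extreme values (2^4 = 16 ways): 15·16 = 240.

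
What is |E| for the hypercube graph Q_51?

An n-cube has n·2^(n-1) edges. With n = 51: 51·1125899906842624 = 57420895248973824.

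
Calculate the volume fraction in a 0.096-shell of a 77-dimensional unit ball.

V(inner)/V(outer) = ((1-0.096)/1)^77 ≈ 0.0004217, so the shell fraction is 0.999578.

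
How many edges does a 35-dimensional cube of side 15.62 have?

Number of 1-faces = C(35,1)·2^(35-1) = 35·17179869184 = 601295421440.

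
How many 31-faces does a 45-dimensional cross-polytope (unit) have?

Each 31-face is the convex hull of 32 vertices, one chosen as ±e_i from each of 32 distinct axes: 2^32·C(45,32) = 313559280253214392320.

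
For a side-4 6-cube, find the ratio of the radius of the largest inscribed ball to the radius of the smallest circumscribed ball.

Ratio = (s/2)/(s√6/2) = 6^(-1/2) ≈ 0.408248.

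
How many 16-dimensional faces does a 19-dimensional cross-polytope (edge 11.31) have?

Each 16-face is the convex hull of 17 vertices, one chosen as ±e_i from each of 17 distinct axes: 2^17·C(19,17) = 22413312.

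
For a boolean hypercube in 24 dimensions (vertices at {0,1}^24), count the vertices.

An n-cube has 2^n vertices; for n = 24 that is 2^24 = 16777216.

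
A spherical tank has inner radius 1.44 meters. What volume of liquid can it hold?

Volume = π^{3/2}·(1.44)^3/Γ(5/2) ≈ 12.5077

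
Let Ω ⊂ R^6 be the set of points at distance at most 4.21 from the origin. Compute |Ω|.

The n-ball volume is π^(n/2)·r^n/Γ(n/2+1). With n=6, r=4.21: V ≈ 28773.4.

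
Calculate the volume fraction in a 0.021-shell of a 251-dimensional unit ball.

1 - (1-0.021)^251 ≈ 0.995142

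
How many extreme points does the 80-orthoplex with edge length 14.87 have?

The vertices are ±e_1, ..., ±e_80, so there are 2·80 = 160.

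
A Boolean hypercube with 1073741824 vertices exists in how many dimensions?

Since 2^n = 1073741824, we have n = 30.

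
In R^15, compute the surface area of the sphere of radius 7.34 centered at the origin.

S_15(7.34) = 2·π^(15/2)·(7.34)^14 / Γ(15/2) ≈ 7.53817e+12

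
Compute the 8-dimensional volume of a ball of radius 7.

V = 5764801·π^4/24 ≈ 2.33977e+07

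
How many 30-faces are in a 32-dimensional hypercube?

f_30(32-cube) = (32 choose 30) · 2^2 = 1984.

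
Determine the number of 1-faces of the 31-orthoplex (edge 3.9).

Each 1-face is the convex hull of 2 vertices, one chosen as ±e_i from each of 2 distinct axes: 2^2·C(31,2) = 1860.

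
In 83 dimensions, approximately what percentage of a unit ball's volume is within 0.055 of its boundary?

1 - (1-0.055)^83 ≈ 0.990862 ≈ 99.09%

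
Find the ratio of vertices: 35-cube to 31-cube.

The 35-cube has 2^35 = 34359738368 vertices. The 31-cube has 2^31 = 2147483648 vertices. Ratio: 34359738368/2147483648 = 16.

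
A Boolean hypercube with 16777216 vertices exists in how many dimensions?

The n-cube has 2^n vertices, and 16777216 = 2^24, so n = 24.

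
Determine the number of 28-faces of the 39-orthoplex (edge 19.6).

f_28(39-orthoplex) = 2^29 · (39 choose 29) = 341313210550321152.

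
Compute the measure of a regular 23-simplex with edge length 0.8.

Volume = 0.8^23 · √(24/2^23) / 23! ≈ 3.86221e-28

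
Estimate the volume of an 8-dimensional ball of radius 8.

Volume = π^{8/2}·(8)^8/Γ(5) = 2097152·π^4/3 ≈ 6.80939e+07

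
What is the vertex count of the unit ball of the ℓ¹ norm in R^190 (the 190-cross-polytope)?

Number of vertices = 2n = 380.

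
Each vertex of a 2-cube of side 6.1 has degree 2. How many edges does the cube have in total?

Each of the 2^2 = 4 vertices has degree 2; total edges = 2·2^2/2 = 4.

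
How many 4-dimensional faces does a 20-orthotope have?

Choose 4 of 20 axes to span the face (C(20,4) = 4845 ways), then fix each of the remaining 16 coordinates at one of its two extreme values (2^16 = 65536 ways): 4845·65536 = 317521920.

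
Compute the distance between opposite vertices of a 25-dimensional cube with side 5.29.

d = √(5.29² + 5.29² + ... + 5.29²) [25 terms] = √(25·5.29²) = 5.29√25 = 26.45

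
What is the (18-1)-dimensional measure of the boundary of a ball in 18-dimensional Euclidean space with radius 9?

S = n·V_n(r)/r = 18·V_18(9)/9 (volume-to-surface relation), giving 1853020188851841·π^9/2240 ≈ 2.46593e+16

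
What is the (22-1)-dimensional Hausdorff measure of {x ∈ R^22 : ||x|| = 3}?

S = n·V_n(r)/r = 22·V_22(3)/3 (volume-to-surface relation), giving 129140163·π^11/22400 ≈ 1.69614e+09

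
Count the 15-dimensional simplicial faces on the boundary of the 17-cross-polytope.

Number of 15-faces = 2^(15+1) · C(17,15+1) = 65536 · 17 = 1114112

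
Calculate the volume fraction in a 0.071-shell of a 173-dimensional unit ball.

Shell fraction = 1 - (1-0.071)^173 ≈ 0.999997071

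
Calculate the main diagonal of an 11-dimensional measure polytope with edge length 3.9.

The space diagonal of an n-cube of side s is s√n. Here 3.9·√11 ≈ 12.9348.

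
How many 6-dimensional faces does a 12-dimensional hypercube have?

Number of 6-faces = C(12,6) · 2^(12-6) = 924 · 64 = 59136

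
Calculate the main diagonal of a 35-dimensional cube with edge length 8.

Diagonal = √35 · 8 ≈ 47.3286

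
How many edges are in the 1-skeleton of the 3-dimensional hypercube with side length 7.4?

Each of the 2^3 = 8 vertices has degree 3; total edges = 3·2^3/2 = 12.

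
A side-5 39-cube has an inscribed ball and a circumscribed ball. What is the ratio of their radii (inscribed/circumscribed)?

r_in = 5/2 (half the side); r_out = 5√39/2 (half the diagonal). Ratio = 1/√39 ≈ 0.160128.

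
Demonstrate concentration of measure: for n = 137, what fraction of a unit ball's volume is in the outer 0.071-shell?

1 - (1-0.071)^137 ≈ 0.999958 ≈ 99.995849%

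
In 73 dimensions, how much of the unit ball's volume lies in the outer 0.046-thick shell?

V(inner)/V(outer) = ((1-0.046)/1)^73 ≈ 0.03214, so the shell fraction is 0.967861.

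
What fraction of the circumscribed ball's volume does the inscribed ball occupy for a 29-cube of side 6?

The radii are 6/2 and 6√29/2, so the volume ratio is (1/√29)^29 = 29^{-29/2} ≈ 6.24064e-22.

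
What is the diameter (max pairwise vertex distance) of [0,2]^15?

Diagonal = √15 · 2 ≈ 7.74597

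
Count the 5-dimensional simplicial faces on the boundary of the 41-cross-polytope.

Number of 5-faces = 2^(5+1) · C(41,5+1) = 64 · 4496388 = 287768832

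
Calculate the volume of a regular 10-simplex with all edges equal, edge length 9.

For a regular n-simplex with edge a, V = (a^n / n!)·√((n+1)/2^n). With a=9, n=10: V ≈ 99.5883.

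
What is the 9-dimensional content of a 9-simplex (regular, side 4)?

V_9 = √(10) · 4^9 / (9! · 2^(9/2)) ≈ 0.100958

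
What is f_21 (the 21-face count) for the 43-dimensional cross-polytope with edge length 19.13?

An n-cross-polytope has 2^(k+1)·C(n,k+1) k-faces. Here 2^22·C(43,22) = 4194304·1052049481860 = 4412615349963325440.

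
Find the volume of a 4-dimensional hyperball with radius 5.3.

V_4(5.3) = π^(4/2) · (5.3)^4 / Γ(4/2 + 1) ≈ 3893.8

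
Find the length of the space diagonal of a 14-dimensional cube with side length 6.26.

The space diagonal of an n-cube of side s is s√n. Here 6.26·√14 ≈ 23.4228.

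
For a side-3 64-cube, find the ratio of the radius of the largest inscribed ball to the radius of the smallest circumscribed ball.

r_in / r_out = (3/2) / (3√64/2) = 1/√64 ≈ 0.125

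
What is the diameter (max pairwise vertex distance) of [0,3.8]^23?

Diagonal = √23 · 3.8 ≈ 18.2242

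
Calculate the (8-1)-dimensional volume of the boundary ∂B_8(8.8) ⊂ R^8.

|∂B_8(8.8)| ≈ 1.32696e+08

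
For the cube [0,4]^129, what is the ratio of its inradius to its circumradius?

r_in = 4/2 (half the side); r_out = 4√129/2 (half the diagonal). Ratio = 1/√129 ≈ 0.0880451.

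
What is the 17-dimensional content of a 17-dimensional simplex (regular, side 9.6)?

For a regular n-simplex with edge a, V = (a^n / n!)·√((n+1)/2^n). With a=9.6, n=17: V ≈ 1.64598.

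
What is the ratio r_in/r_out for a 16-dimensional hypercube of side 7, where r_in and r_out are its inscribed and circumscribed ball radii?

Ratio = (s/2)/(s√16/2) = 16^(-1/2) ≈ 0.25.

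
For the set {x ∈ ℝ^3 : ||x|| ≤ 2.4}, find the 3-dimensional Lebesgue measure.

V_3(2.4) = π^(3/2) · (2.4)^3 / Γ(3/2 + 1) ≈ 57.9058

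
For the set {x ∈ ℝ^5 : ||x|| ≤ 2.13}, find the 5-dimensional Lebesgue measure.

Volume = π^{5/2}·(2.13)^5/Γ(7/2) ≈ 230.779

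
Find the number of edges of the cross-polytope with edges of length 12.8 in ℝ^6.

f_1(6-orthoplex) = 2^2 · (6 choose 2) = 60.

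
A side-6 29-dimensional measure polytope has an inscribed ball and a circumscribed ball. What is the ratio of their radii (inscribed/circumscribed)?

r_in / r_out = (6/2) / (6√29/2) = 1/√29 ≈ 0.185695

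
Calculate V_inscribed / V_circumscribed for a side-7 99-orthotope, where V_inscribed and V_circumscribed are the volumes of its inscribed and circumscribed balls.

The radii are 7/2 and 7√99/2, so the volume ratio is (1/√99)^99 = 99^{-99/2} ≈ 1.64459e-99.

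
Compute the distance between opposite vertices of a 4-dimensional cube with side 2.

d = √(2² + 2² + ... + 2²) [4 terms] = √(4·2²) = 2√4 = 4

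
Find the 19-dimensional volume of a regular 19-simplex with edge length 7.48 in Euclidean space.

V_19 = √(20) · 7.48^19 / (19! · 2^(19/2)) ≈ 0.00204064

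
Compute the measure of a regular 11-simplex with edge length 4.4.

V_11 = √(12) · 4.4^11 / (11! · 2^(11/2)) ≈ 0.0229482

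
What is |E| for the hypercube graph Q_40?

An n-cube has n·2^(n-1) edges. With n = 40: 40·549755813888 = 21990232555520.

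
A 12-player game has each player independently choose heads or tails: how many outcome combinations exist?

Each vertex is a binary string of length 12, so there are 2^12 = 4096.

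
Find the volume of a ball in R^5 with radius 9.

Volume = π^{5/2}·(9)^5/Γ(7/2) = 157464·π^2/5 ≈ 310821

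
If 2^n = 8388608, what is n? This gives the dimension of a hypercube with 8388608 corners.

n = log_2(8388608) = 23.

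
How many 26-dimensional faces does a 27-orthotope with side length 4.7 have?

Choose 26 of 27 axes to span the face (C(27,26) = 27 ways), then fix each of the remaining 1 coordinate at one of its two extreme values (2^1 = 2 ways): 27·2 = 54.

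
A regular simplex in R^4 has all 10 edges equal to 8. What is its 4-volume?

For a regular n-simplex with edge a, V = (a^n / n!)·√((n+1)/2^n). With a=8, n=4: V ≈ 95.4056.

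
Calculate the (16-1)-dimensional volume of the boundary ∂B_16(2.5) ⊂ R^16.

|∂B_16(2.5)| = 6103515625·π^8/16515072 ≈ 3.5067e+06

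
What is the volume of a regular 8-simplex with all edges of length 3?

V = (3^8 / 8!) · √((8+1) / 2^8) ≈ 0.0305106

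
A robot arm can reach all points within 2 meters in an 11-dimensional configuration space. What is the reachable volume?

Volume = π^{11/2}·(2)^11/Γ(13/2) = 131072·π^5/10395 ≈ 3858.64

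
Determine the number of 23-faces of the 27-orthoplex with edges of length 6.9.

Number of 23-faces = 2^(23+1) · C(27,23+1) = 16777216 · 2925 = 49073356800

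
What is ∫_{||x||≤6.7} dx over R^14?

Volume = π^{14/2}·(6.7)^14/Γ(8) ≈ 2.20123e+11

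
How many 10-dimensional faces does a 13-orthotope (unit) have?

Number of 10-faces = C(13,10) · 2^(13-10) = 286 · 8 = 2288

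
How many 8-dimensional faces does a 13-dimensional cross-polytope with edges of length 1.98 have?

Each 8-face is the convex hull of 9 vertices, one chosen as ±e_i from each of 9 distinct axes: 2^9·C(13,9) = 366080.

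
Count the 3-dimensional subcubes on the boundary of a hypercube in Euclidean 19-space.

An n-cube has C(n,k)·2^(n-k) k-faces. Here C(19,3)·2^16 = 969·65536 = 63504384.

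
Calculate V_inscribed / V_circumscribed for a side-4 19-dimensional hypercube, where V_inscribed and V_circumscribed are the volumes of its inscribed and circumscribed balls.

Volume scales as r^n, and r_in/r_out = 1/√19, giving (1/√19)^19 ≈ 7.10953e-13.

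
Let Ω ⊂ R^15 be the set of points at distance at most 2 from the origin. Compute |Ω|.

Volume = π^{15/2}·(2)^15/Γ(17/2) = 8388608·π^7/2027025 ≈ 12499.1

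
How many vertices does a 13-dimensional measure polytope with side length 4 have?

The 13-cube has 2^13 = 8192 vertices.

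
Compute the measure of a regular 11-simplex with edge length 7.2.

For a regular n-simplex with edge a, V = (a^n / n!)·√((n+1)/2^n). With a=7.2, n=11: V ≈ 5.16925.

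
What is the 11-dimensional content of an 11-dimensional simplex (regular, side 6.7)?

V = (6.7^11 / 11!) · √((11+1) / 2^11) ≈ 2.34203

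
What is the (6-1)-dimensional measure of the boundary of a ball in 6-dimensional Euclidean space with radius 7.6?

S_6(7.6) = 2·π^(6/2)·(7.6)^5 / Γ(6/2) ≈ 786172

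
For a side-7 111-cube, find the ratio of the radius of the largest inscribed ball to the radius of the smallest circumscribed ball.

Ratio = (s/2)/(s√111/2) = 111^(-1/2) ≈ 0.0949158.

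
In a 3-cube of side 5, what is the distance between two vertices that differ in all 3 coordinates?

||(5,5,...,5)|| = √(3)·5 ≈ 8.66025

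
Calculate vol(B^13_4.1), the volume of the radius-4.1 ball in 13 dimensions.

Volume = π^{13/2}·(4.1)^13/Γ(15/2) ≈ 8.42425e+07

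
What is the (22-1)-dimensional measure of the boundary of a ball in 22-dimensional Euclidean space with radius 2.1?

The surface area of an n-ball is 2π^(n/2) r^(n-1) / Γ(n/2). For n=22, r=2.1: 947372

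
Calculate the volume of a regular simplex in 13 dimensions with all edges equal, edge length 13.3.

V_13 = √(14) · 13.3^13 / (13! · 2^(13/2)) ≈ 2704.96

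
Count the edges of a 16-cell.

f_1(4-orthoplex) = 2^2 · (4 choose 2) = 24.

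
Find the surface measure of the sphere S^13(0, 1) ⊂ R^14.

|∂B_14(1)| = π^7/360 ≈ 8.3897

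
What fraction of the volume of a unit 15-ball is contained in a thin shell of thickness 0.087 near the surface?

Shell fraction = 1 - (1-0.087)^15 ≈ 0.744694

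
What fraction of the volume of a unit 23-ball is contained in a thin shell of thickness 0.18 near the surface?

1 - (1-0.18)^23 ≈ 0.989584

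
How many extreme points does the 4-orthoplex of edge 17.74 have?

Number of vertices = 2n = 8.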